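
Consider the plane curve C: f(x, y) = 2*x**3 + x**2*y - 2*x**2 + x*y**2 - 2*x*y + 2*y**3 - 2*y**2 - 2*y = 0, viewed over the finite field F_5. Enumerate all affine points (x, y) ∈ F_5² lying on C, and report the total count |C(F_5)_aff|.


Affine F_5-points: {(0, 0), (0, 3), (1, 0), (1, 4), (2, 2), (3, 1), (4, 4)}; count = 7.

For each of the 25 pairs (x, y) ∈ F_5², evaluate f(x, y) mod 5. Record the zeros.
  x = 0: [0↦0, 1↦3, 2↦4, 3↦0, 4↦3]  zeros at y ∈ {0, 3}
  x = 1: [0↦0, 1↦3, 2↦1, 3↦1, 4↦0]  zeros at y ∈ {0, 4}
  x = 2: [0↦3, 1↦3, 2↦0, 3↦1, 4↦3]  zeros at y ∈ {2}
  x = 3: [0↦1, 1↦0, 2↦3, 3↦2, 4↦4]  zeros at y ∈ {1}
  x = 4: [0↦1, 1↦1, 2↦2, 3↦1, 4↦0]  zeros at y ∈ {4}
Collecting zeros: affine points = {(0, 0), (0, 3), (1, 0), (1, 4), (2, 2), (3, 1), (4, 4)}.
Total count |C(F_5)_aff| = 7.


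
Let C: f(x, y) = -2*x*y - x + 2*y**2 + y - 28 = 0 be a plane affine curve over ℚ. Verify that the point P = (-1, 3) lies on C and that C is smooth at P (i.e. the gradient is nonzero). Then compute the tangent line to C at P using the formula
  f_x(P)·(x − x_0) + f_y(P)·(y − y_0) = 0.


Tangent line at P: -7*x + 15*y - 52 = 0.

Step 1: f(-1, 3) = 0, so P lies on C.
Step 2: partial derivatives
  f_x(x, y) = -2*y - 1, f_y(x, y) = -2*x + 4*y + 1.
  f_x(P) = -7, f_y(P) = 15 (gradient nonzero, so P is smooth).
Step 3: tangent line at P: -7·(x − -1) + 15·(y − 3) = 0.
Expanding: -7*x + 15*y - 52 = 0.


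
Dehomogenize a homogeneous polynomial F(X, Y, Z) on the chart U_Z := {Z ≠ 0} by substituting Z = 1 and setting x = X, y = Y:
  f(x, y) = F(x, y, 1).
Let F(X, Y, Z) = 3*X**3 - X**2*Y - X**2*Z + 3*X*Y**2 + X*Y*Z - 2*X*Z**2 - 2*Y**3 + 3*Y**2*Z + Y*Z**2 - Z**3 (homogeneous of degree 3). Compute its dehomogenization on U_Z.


f(x, y) = 3*x**3 - x**2*y - x**2 + 3*x*y**2 + x*y - 2*x - 2*y**3 + 3*y**2 + y - 1

On U_Z we set Z = 1. Each monomial c·X^i·Y^j·Z^k in F becomes c·x^i·y^j·1^k = c·x^i·y^j.
Substituting Z = 1: F(X, Y, 1) = 3*x**3 - x**2*y - x**2 + 3*x*y**2 + x*y - 2*x - 2*y**3 + 3*y**2 + y - 1.
Note: deg(f) ≤ deg(F) = 3; strict inequality happens when F is divisible by Z (lost terms).


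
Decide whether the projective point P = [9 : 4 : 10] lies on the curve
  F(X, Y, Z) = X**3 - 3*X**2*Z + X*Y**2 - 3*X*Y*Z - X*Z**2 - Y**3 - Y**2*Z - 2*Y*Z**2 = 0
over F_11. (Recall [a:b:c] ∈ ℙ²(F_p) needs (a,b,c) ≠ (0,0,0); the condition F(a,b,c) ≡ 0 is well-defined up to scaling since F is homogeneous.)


F(9,4,10) ≡ 4 (mod 11); P is NOT on the curve.

Evaluate F(9, 4, 10) term-by-term (mod 11).
  X**3 ↦ 1·729·1·1 = 729
  -3*X**2*Z ↦ -3·81·1·10 = -2430
  X*Y**2 ↦ 1·9·16·1 = 144
  -3*X*Y*Z ↦ -3·9·4·10 = -1080
  -X*Z**2 ↦ -1·9·1·100 = -900
  -Y**3 ↦ -1·1·64·1 = -64
  -Y**2*Z ↦ -1·1·16·10 = -160
  -2*Y*Z**2 ↦ -2·1·4·100 = -800
Sum: F(9, 4, 10) = (729) + (-2430) + (144) + (-1080) + (-900) + (-64) + (-160) + (-800) = -4561.
Reducing mod 11: -4561 ≡ 4 (mod 11).
Since F(a, b, c) ≡ 4 ≠ 0 (mod 11), P does NOT lie on the curve.


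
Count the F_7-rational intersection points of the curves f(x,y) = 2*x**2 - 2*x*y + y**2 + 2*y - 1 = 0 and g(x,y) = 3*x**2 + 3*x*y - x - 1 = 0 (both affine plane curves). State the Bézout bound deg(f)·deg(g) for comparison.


Common zeros: {(2, 2), (5, 1)}; count = 2; Bézout bound = 4.

deg(f) = 2, deg(g) = 2, so Bézout bound = 4.
Scan x ∈ F_7. For each x, list the y ∈ F_7 with f(x, y) ≡ 0 and those with g(x, y) ≡ 0 (mod 7); the common zeros in that column are the intersection.
  x = 0: f ≡ 0 at y ∈ {2, 3}; g ≡ 0 at y ∈ ∅; common: ∅.
  x = 1: f ≡ 0 at y ∈ ∅; g ≡ 0 at y ∈ {2}; common: ∅.
  x = 2: f ≡ 0 at y ∈ {0, 2}; g ≡ 0 at y ∈ {2}; common: {2}.
  x = 3: f ≡ 0 at y ∈ {1, 3}; g ≡ 0 at y ∈ {6}; common: ∅.
  x = 4: f ≡ 0 at y ∈ ∅; g ≡ 0 at y ∈ {4}; common: ∅.
  x = 5: f ≡ 0 at y ∈ {0, 1}; g ≡ 0 at y ∈ {1}; common: {1}.
  x = 6: f ≡ 0 at y ∈ ∅; g ≡ 0 at y ∈ {1}; common: ∅.
Collecting: common zeros = {(2, 2), (5, 1)}, so the count is 2.
Comparison with the Bézout bound: 2 ≤ 4 = deg(f)·deg(g), as expected for curves with no common component (the affine F_7-count falls short of the bound because intersections may lie at infinity, over extension fields, or carry multiplicity).


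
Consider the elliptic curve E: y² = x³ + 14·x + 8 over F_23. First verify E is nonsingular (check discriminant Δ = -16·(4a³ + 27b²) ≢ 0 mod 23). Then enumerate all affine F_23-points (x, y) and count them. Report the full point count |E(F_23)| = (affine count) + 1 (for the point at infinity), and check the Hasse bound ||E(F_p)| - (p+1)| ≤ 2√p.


Affine points = {(0, 10), (0, 13), (1, 0), (3, 10), (3, 13), (4, 6), (4, 17), (6, 3), (6, 20), (7, 9), (7, 14), (9, 9), (9, 14), (12, 8), (12, 15), (13, 8), (13, 15), (14, 2), (14, 21), (16, 2), (16, 21), (19, 7), (19, 16), (20, 10), (20, 13), (21, 8), (21, 15), (22, 4), (22, 19)}; affine count = 29; |E(F_23)| = 30.

Discriminant check: Δ ∝ 4a³ + 27b² = 4·14³ + 27·8² = 4·2744 + 27·64 ≡ 8 (mod 23). Nonzero ⇒ E is nonsingular.
For each x ∈ F_23, compute rhs = x³ + 14·x + 8 mod 23, then count y ∈ F_23 with y² ≡ rhs.
  x = 0: rhs = 8, matching y values: 10, 13 (2 points).
  x = 1: rhs = 0, matching y values: 0 (1 points).
  x = 2: rhs = 21, matching y values: none (0 points).
  x = 3: rhs = 8, matching y values: 10, 13 (2 points).
  x = 4: rhs = 13, matching y values: 6, 17 (2 points).
  x = 5: rhs = 19, matching y values: none (0 points).
  x = 6: rhs = 9, matching y values: 3, 20 (2 points).
  x = 7: rhs = 12, matching y values: 9, 14 (2 points).
  x = 8: rhs = 11, matching y values: none (0 points).
  x = 9: rhs = 12, matching y values: 9, 14 (2 points).
  x = 10: rhs = 21, matching y values: none (0 points).
  x = 11: rhs = 21, matching y values: none (0 points).
  x = 12: rhs = 18, matching y values: 8, 15 (2 points).
  x = 13: rhs = 18, matching y values: 8, 15 (2 points).
  x = 14: rhs = 4, matching y values: 2, 21 (2 points).
  x = 15: rhs = 5, matching y values: none (0 points).
  x = 16: rhs = 4, matching y values: 2, 21 (2 points).
  x = 17: rhs = 7, matching y values: none (0 points).
  x = 18: rhs = 20, matching y values: none (0 points).
  x = 19: rhs = 3, matching y values: 7, 16 (2 points).
  x = 20: rhs = 8, matching y values: 10, 13 (2 points).
  x = 21: rhs = 18, matching y values: 8, 15 (2 points).
  x = 22: rhs = 16, matching y values: 4, 19 (2 points).
Total affine count: 29.
Full point count |E(F_23)| = 29 + 1 = 30.
Hasse bound: |30 − (23+1)| = |6| = 6 ≤ 2√23 ≈ 9.5917 ✓.


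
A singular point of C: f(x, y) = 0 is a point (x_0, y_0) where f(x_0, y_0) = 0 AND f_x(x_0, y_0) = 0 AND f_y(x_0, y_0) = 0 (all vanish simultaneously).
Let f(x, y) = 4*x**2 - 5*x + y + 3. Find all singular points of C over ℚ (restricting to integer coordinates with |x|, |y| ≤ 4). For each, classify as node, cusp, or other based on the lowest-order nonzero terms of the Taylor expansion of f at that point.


No singular points in the scanned grid; C is smooth there.

Compute partial derivatives:
  f_x = 8*x - 5.
  f_y = 1.
f_y = 1 is a nonzero constant, so f_y never vanishes: no point (x, y) can satisfy f = f_x = f_y = 0. In particular no (x, y) ∈ {−4, ..., 4}² is singular; the curve is smooth.


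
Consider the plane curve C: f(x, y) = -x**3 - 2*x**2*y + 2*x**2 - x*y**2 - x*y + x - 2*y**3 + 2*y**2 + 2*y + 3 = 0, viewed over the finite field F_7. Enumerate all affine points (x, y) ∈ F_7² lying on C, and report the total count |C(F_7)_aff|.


Affine F_7-points: {(4, 1), (5, 4), (6, 1)}; count = 3.

For each of the 49 pairs (x, y) ∈ F_7², evaluate f(x, y) mod 7. Record the zeros.
  x = 0: [0↦3, 1↦5, 2↦6, 3↦1, 4↦6, 5↦2, 6↦5]  zeros at y ∈ ∅
  x = 1: [0↦5, 1↦3, 2↦5, 3↦6, 4↦1, 5↦6, 6↦2]  zeros at y ∈ ∅
  x = 2: [0↦5, 1↦2, 2↦1, 3↦4, 4↦6, 5↦2, 6↦1]  zeros at y ∈ ∅
  x = 3: [0↦4, 1↦3, 2↦2, 3↦3, 4↦1, 5↦5, 6↦3]  zeros at y ∈ ∅
  x = 4: [0↦3, 1↦0, 2↦2, 3↦4, 4↦1, 5↦2, 6↦2]  zeros at y ∈ {1}
  x = 5: [0↦3, 1↦1, 2↦2, 3↦1, 4↦0, 5↦1, 6↦6]  zeros at y ∈ {4}
  x = 6: [0↦5, 1↦0, 2↦3, 3↦2, 4↦6, 5↦3, 6↦2]  zeros at y ∈ {1}
Collecting zeros: affine points = {(4, 1), (5, 4), (6, 1)}.
Total count |C(F_7)_aff| = 3.


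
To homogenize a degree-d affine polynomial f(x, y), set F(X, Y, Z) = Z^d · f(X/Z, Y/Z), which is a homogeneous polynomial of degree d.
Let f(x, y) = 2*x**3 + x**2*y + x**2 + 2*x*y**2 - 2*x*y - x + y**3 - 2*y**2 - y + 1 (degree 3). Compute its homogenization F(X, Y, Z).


F(X, Y, Z) = 2*X**3 + X**2*Y + X**2*Z + 2*X*Y**2 - 2*X*Y*Z - X*Z**2 + Y**3 - 2*Y**2*Z - Y*Z**2 + Z**3

deg(f) = 3.
Substitute x = X/Z, y = Y/Z into f, then multiply by Z^3.
  monomial 2·x^3·y^0 ↦ 2·X^3·Y^0·Z^0.
  monomial 1·x^2·y^1 ↦ 1·X^2·Y^1·Z^0.
  monomial 1·x^2·y^0 ↦ 1·X^2·Y^0·Z^1.
  monomial 2·x^1·y^2 ↦ 2·X^1·Y^2·Z^0.
  monomial -2·x^1·y^1 ↦ -2·X^1·Y^1·Z^1.
  monomial -1·x^1·y^0 ↦ -1·X^1·Y^0·Z^2.
  monomial 1·x^0·y^3 ↦ 1·X^0·Y^3·Z^0.
  monomial -2·x^0·y^2 ↦ -2·X^0·Y^2·Z^1.
  monomial -1·x^0·y^1 ↦ -1·X^0·Y^1·Z^2.
  monomial 1·x^0·y^0 ↦ 1·X^0·Y^0·Z^3.
Collecting: F(X, Y, Z) = 2*X**3 + X**2*Y + X**2*Z + 2*X*Y**2 - 2*X*Y*Z - X*Z**2 + Y**3 - 2*Y**2*Z - Y*Z**2 + Z**3.


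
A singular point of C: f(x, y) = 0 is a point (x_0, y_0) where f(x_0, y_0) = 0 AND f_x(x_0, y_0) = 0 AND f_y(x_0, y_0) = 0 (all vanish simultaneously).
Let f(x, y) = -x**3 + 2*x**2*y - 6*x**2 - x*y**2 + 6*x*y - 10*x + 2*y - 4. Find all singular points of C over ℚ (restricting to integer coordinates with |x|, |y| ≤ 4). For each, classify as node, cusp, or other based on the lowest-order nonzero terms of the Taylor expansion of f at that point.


Singular points: {(-1, 1)}; classification: node.

Compute partial derivatives:
  f_x = -3*x**2 + 4*x*y - 12*x - y**2 + 6*y - 10.
  f_y = 2*x**2 - 2*x*y + 6*x + 2.
Scan x_0 ∈ {−4, ..., 4}. For each x_0, f_y(x_0, y) is a polynomial in y; find its integer roots y ∈ {−4, ..., 4}, then test f_x and f at those candidates.
  x = -4: f_y(-4, y) = 8*y + 10; no integer root y with |y| ≤ 4.
  x = -3: f_y(-3, y) = 6*y + 2; no integer root y with |y| ≤ 4.
  x = -2: f_y(-2, y) = 4*y - 2; no integer root y with |y| ≤ 4.
  x = -1: f_y(-1, y) = 2*y - 2; vanishes at y ∈ {1}. (-1, 1): f_x = 0, f = 0 — SINGULAR.
  x = 0: f_y(0, y) = 2; no integer root y with |y| ≤ 4.
  x = 1: f_y(1, y) = 10 - 2*y; no integer root y with |y| ≤ 4.
  x = 2: f_y(2, y) = 22 - 4*y; no integer root y with |y| ≤ 4.
  x = 3: f_y(3, y) = 38 - 6*y; no integer root y with |y| ≤ 4.
  x = 4: f_y(4, y) = 58 - 8*y; no integer root y with |y| ≤ 4.
Only singular point on the grid: (-1, 1).
Classify: substitute x = -1 + u, y = 1 + v and expand: f = -u**3 + 2*u**2*v - u**2 - u*v**2 + v**2.
No constant or linear terms (consistent with a singular point). Quadratic part: -u**2 + v**2. Cubic part: -u**3 + 2*u**2*v - u*v**2.
The quadratic part v**2 - u**2 = (v − u)(v + u) splits into two distinct linear factors, so there are two distinct tangent lines y − 1 = ±(x − -1) — this is a node (ordinary double point).
Classification: node.


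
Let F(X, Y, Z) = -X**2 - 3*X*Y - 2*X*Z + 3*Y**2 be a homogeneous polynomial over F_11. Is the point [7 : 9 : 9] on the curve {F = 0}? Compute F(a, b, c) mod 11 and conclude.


F(7,9,9) ≡ 0 (mod 11); P is on the curve.

Evaluate F(7, 9, 9) term-by-term (mod 11).
  -X**2 ↦ -1·49·1·1 = -49
  -3*X*Y ↦ -3·7·9·1 = -189
  -2*X*Z ↦ -2·7·1·9 = -126
  3*Y**2 ↦ 3·1·81·1 = 243
Sum: F(7, 9, 9) = (-49) + (-189) + (-126) + (243) = -121.
Reducing mod 11: -121 ≡ 0 (mod 11).
Since F(a, b, c) ≡ 0 (mod 11), P lies on the curve.


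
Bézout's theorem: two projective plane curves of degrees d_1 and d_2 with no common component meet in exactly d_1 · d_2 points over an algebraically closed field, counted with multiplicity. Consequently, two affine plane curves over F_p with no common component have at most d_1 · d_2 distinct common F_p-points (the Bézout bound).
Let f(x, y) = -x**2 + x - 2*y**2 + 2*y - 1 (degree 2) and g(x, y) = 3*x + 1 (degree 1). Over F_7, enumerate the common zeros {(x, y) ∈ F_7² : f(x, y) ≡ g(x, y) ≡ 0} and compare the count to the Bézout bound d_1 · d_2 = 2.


Common zeros: {(2, 2), (2, 6)}; count = 2; Bézout bound = 2.

deg(f) = 2, deg(g) = 1, so Bézout bound = 2.
Scan x ∈ F_7. For each x, list the y ∈ F_7 with f(x, y) ≡ 0 and those with g(x, y) ≡ 0 (mod 7); the common zeros in that column are the intersection.
  x = 0: f ≡ 0 at y ∈ ∅; g ≡ 0 at y ∈ ∅; common: ∅.
  x = 1: f ≡ 0 at y ∈ ∅; g ≡ 0 at y ∈ ∅; common: ∅.
  x = 2: f ≡ 0 at y ∈ {2, 6}; g ≡ 0 at y ∈ {0, 1, 2, 3, 4, 5, 6}; common: {2, 6}.
  x = 3: f ≡ 0 at y ∈ {0, 1}; g ≡ 0 at y ∈ ∅; common: ∅.
  x = 4: f ≡ 0 at y ∈ ∅; g ≡ 0 at y ∈ ∅; common: ∅.
  x = 5: f ≡ 0 at y ∈ {0, 1}; g ≡ 0 at y ∈ ∅; common: ∅.
  x = 6: f ≡ 0 at y ∈ {2, 6}; g ≡ 0 at y ∈ ∅; common: ∅.
Collecting: common zeros = {(2, 2), (2, 6)}, so the count is 2.
Comparison with the Bézout bound: 2 ≤ 2 = deg(f)·deg(g), as expected for curves with no common component (the bound is attained).


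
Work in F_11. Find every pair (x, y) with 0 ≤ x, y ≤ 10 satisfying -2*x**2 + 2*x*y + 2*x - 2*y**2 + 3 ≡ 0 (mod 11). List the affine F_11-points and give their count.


Affine F_11-points: {(8, 4)}; count = 1.

For each of the 121 pairs (x, y) ∈ F_11², evaluate f(x, y) mod 11. Record the zeros.
  x = 0: [0↦3, 1↦1, 2↦6, 3↦7, 4↦4, 5↦8, 6↦8, 7↦4, 8↦7, 9↦6, 10↦1]  zeros at y ∈ ∅
  x = 1: [0↦3, 1↦3, 2↦10, 3↦2, 4↦1, 5↦7, 6↦9, 7↦7, 8↦1, 9↦2, 10↦10]  zeros at y ∈ ∅
  x = 2: [0↦10, 1↦1, 2↦10, 3↦4, 4↦5, 5↦2, 6↦6, 7↦6, 8↦2, 9↦5, 10↦4]  zeros at y ∈ ∅
  x = 3: [0↦2, 1↦6, 2↦6, 3↦2, 4↦5, 5↦4, 6↦10, 7↦1, 8↦10, 9↦4, 10↦5]  zeros at y ∈ ∅
  x = 4: [0↦1, 1↦7, 2↦9, 3↦7, 4↦1, 5↦2, 6↦10, 7↦3, 8↦3, 9↦10, 10↦2]  zeros at y ∈ ∅
  x = 5: [0↦7, 1↦4, 2↦8, 3↦8, 4↦4, 5↦7, 6↦6, 7↦1, 8↦3, 9↦1, 10↦6]  zeros at y ∈ ∅
  x = 6: [0↦9, 1↦8, 2↦3, 3↦5, 4↦3, 5↦8, 6↦9, 7↦6, 8↦10, 9↦10, 10↦6]  zeros at y ∈ ∅
  x = 7: [0↦7, 1↦8, 2↦5, 3↦9, 4↦9, 5↦5, 6↦8, 7↦7, 8↦2, 9↦4, 10↦2]  zeros at y ∈ ∅
  x = 8: [0↦1, 1↦4, 2↦3, 3↦9, 4↦0, 5↦9, 6↦3, 7↦4, 8↦1, 9↦5, 10↦5]  zeros at y ∈ {4}
  x = 9: [0↦2, 1↦7, 2↦8, 3↦5, 4↦9, 5↦9, 6↦5, 7↦8, 8↦7, 9↦2, 10↦4]  zeros at y ∈ ∅
  x = 10: [0↦10, 1↦6, 2↦9, 3↦8, 4↦3, 5↦5, 6↦3, 7↦8, 8↦9, 9↦6, 10↦10]  zeros at y ∈ ∅
Collecting zeros: affine points = {(8, 4)}.
Total count |C(F_11)_aff| = 1.


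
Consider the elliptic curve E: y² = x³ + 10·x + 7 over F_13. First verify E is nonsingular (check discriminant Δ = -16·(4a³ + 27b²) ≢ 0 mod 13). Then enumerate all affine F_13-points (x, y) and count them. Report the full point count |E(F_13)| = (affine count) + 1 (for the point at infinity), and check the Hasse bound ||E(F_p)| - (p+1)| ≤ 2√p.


Affine points = {(2, 3), (2, 10), (3, 5), (3, 8), (5, 0), (6, 6), (6, 7), (7, 2), (7, 11), (8, 1), (8, 12), (12, 3), (12, 10)}; affine count = 13; |E(F_13)| = 14.

Discriminant check: Δ ∝ 4a³ + 27b² = 4·10³ + 27·7² = 4·1000 + 27·49 ≡ 6 (mod 13). Nonzero ⇒ E is nonsingular.
For each x ∈ F_13, compute rhs = x³ + 10·x + 7 mod 13, then count y ∈ F_13 with y² ≡ rhs.
  x = 0: rhs = 7, matching y values: none (0 points).
  x = 1: rhs = 5, matching y values: none (0 points).
  x = 2: rhs = 9, matching y values: 3, 10 (2 points).
  x = 3: rhs = 12, matching y values: 5, 8 (2 points).
  x = 4: rhs = 7, matching y values: none (0 points).
  x = 5: rhs = 0, matching y values: 0 (1 points).
  x = 6: rhs = 10, matching y values: 6, 7 (2 points).
  x = 7: rhs = 4, matching y values: 2, 11 (2 points).
  x = 8: rhs = 1, matching y values: 1, 12 (2 points).
  x = 9: rhs = 7, matching y values: none (0 points).
  x = 10: rhs = 2, matching y values: none (0 points).
  x = 11: rhs = 5, matching y values: none (0 points).
  x = 12: rhs = 9, matching y values: 3, 10 (2 points).
Total affine count: 13.
Full point count |E(F_13)| = 13 + 1 = 14.
Hasse bound: |14 − (13+1)| = |0| = 0 ≤ 2√13 ≈ 7.2111 ✓.


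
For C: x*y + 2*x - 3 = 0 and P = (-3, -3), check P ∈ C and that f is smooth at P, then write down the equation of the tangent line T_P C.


Tangent line at P: -x - 3*y - 12 = 0.

Step 1: f(-3, -3) = 0, so P lies on C.
Step 2: partial derivatives
  f_x(x, y) = y + 2, f_y(x, y) = x.
  f_x(P) = -1, f_y(P) = -3 (gradient nonzero, so P is smooth).
Step 3: tangent line at P: -1·(x − -3) + -3·(y − -3) = 0.
Expanding: -x - 3*y - 12 = 0.


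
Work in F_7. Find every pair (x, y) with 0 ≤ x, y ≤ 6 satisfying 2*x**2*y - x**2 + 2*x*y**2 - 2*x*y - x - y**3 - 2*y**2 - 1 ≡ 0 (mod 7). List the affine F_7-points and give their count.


Affine F_7-points: {(2, 0), (3, 4), (4, 0)}; count = 3.

For each of the 49 pairs (x, y) ∈ F_7², evaluate f(x, y) mod 7. Record the zeros.
  x = 0: [0↦6, 1↦3, 2↦4, 3↦3, 4↦1, 5↦6, 6↦5]  zeros at y ∈ ∅
  x = 1: [0↦4, 1↦3, 2↦3, 3↦5, 4↦3, 5↦5, 6↦5]  zeros at y ∈ ∅
  x = 2: [0↦0, 1↦5, 2↦1, 3↦3, 4↦5, 5↦1, 6↦6]  zeros at y ∈ {0}
  x = 3: [0↦1, 1↦2, 2↦5, 3↦4, 4↦0, 5↦1, 6↦1]  zeros at y ∈ {4}
  x = 4: [0↦0, 1↦1, 2↦1, 3↦1, 4↦2, 5↦5, 6↦4]  zeros at y ∈ {0}
  x = 5: [0↦4, 1↦2, 2↦3, 3↦1, 4↦4, 5↦6, 6↦1]  zeros at y ∈ ∅
  x = 6: [0↦6, 1↦5, 2↦4, 3↦4, 4↦6, 5↦4, 6↦6]  zeros at y ∈ ∅
Collecting zeros: affine points = {(2, 0), (3, 4), (4, 0)}.
Total count |C(F_7)_aff| = 3.


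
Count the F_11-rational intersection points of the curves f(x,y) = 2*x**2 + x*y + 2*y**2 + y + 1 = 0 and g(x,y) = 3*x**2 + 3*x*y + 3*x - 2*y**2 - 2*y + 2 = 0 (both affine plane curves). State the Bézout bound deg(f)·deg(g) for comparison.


Common zeros: {(0, 3)}; count = 1; Bézout bound = 4.

deg(f) = 2, deg(g) = 2, so Bézout bound = 4.
Scan x ∈ F_11. For each x, list the y ∈ F_11 with f(x, y) ≡ 0 and those with g(x, y) ≡ 0 (mod 11); the common zeros in that column are the intersection.
  x = 0: f ≡ 0 at y ∈ {2, 3}; g ≡ 0 at y ∈ {3, 7}; common: {3}.
  x = 1: f ≡ 0 at y ∈ ∅; g ≡ 0 at y ∈ ∅; common: ∅.
  x = 2: f ≡ 0 at y ∈ {6, 9}; g ≡ 0 at y ∈ {1}; common: ∅.
  x = 3: f ≡ 0 at y ∈ ∅; g ≡ 0 at y ∈ {2, 7}; common: ∅.
  x = 4: f ≡ 0 at y ∈ {0, 3}; g ≡ 0 at y ∈ ∅; common: ∅.
  x = 5: f ≡ 0 at y ∈ ∅; g ≡ 0 at y ∈ {2, 10}; common: ∅.
  x = 6: f ≡ 0 at y ∈ {6, 7}; g ≡ 0 at y ∈ {9, 10}; common: ∅.
  x = 7: f ≡ 0 at y ∈ {0, 7}; g ≡ 0 at y ∈ {1, 3}; common: ∅.
  x = 8: f ≡ 0 at y ∈ ∅; g ≡ 0 at y ∈ ∅; common: ∅.
  x = 9: f ≡ 0 at y ∈ ∅; g ≡ 0 at y ∈ ∅; common: ∅.
  x = 10: f ≡ 0 at y ∈ {2, 9}; g ≡ 0 at y ∈ ∅; common: ∅.
Collecting: common zeros = {(0, 3)}, so the count is 1.
Comparison with the Bézout bound: 1 ≤ 4 = deg(f)·deg(g), as expected for curves with no common component (the affine F_11-count falls short of the bound because intersections may lie at infinity, over extension fields, or carry multiplicity).


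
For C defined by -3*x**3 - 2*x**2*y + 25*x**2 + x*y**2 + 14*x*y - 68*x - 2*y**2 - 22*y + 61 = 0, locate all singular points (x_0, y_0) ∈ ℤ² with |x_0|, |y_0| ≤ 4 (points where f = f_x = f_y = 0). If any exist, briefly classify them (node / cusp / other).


Singular points: {(3, -1)}; classification: cusp.

Compute partial derivatives:
  f_x = -9*x**2 - 4*x*y + 50*x + y**2 + 14*y - 68.
  f_y = -2*x**2 + 2*x*y + 14*x - 4*y - 22.
Scan x_0 ∈ {−4, ..., 4}. For each x_0, f_y(x_0, y) is a polynomial in y; find its integer roots y ∈ {−4, ..., 4}, then test f_x and f at those candidates.
  x = -4: f_y(-4, y) = -12*y - 110; no integer root y with |y| ≤ 4.
  x = -3: f_y(-3, y) = -10*y - 82; no integer root y with |y| ≤ 4.
  x = -2: f_y(-2, y) = -8*y - 58; no integer root y with |y| ≤ 4.
  x = -1: f_y(-1, y) = -6*y - 38; no integer root y with |y| ≤ 4.
  x = 0: f_y(0, y) = -4*y - 22; no integer root y with |y| ≤ 4.
  x = 1: f_y(1, y) = -2*y - 10; no integer root y with |y| ≤ 4.
  x = 2: f_y(2, y) = -2; no integer root y with |y| ≤ 4.
  x = 3: f_y(3, y) = 2*y + 2; vanishes at y ∈ {-1}. (3, -1): f_x = 0, f = 0 — SINGULAR.
  x = 4: f_y(4, y) = 4*y + 2; no integer root y with |y| ≤ 4.
Only singular point on the grid: (3, -1).
Classify: substitute x = 3 + u, y = -1 + v and expand: f = -3*u**3 - 2*u**2*v + u*v**2 + v**2.
No constant or linear terms (consistent with a singular point). Quadratic part: v**2. Cubic part: -3*u**3 - 2*u**2*v + u*v**2.
The quadratic part v**2 is a perfect square, so there is a single (double) tangent line v = 0, i.e. y = -1. Restricting the cubic part to that line (v = 0) leaves -3*u**3 ≠ 0, so f is not divisible by v and the branch is v² ≈ 3*u**3 to lowest order — this is a cusp.
Classification: cusp.


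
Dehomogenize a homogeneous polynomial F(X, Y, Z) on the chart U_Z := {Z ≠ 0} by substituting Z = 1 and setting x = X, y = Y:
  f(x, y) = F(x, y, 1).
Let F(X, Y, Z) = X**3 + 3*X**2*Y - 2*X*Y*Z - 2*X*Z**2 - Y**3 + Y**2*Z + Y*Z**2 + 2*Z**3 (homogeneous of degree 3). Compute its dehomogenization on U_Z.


f(x, y) = x**3 + 3*x**2*y - 2*x*y - 2*x - y**3 + y**2 + y + 2

On U_Z we set Z = 1. Each monomial c·X^i·Y^j·Z^k in F becomes c·x^i·y^j·1^k = c·x^i·y^j.
Substituting Z = 1: F(X, Y, 1) = x**3 + 3*x**2*y - 2*x*y - 2*x - y**3 + y**2 + y + 2.
Note: deg(f) ≤ deg(F) = 3; strict inequality happens when F is divisible by Z (lost terms).


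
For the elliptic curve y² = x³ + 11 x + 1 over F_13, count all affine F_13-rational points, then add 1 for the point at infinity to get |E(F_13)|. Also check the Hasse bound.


Affine points = {(0, 1), (0, 12), (1, 0), (3, 3), (3, 10), (5, 5), (5, 8), (6, 6), (6, 7), (8, 4), (8, 9), (9, 6), (9, 7), (11, 6), (11, 7)}; affine count = 15; |E(F_13)| = 16.

Discriminant check: Δ ∝ 4a³ + 27b² = 4·11³ + 27·1² = 4·1331 + 27·1 ≡ 8 (mod 13). Nonzero ⇒ E is nonsingular.
For each x ∈ F_13, compute rhs = x³ + 11·x + 1 mod 13, then count y ∈ F_13 with y² ≡ rhs.
  x = 0: rhs = 1, matching y values: 1, 12 (2 points).
  x = 1: rhs = 0, matching y values: 0 (1 points).
  x = 2: rhs = 5, matching y values: none (0 points).
  x = 3: rhs = 9, matching y values: 3, 10 (2 points).
  x = 4: rhs = 5, matching y values: none (0 points).
  x = 5: rhs = 12, matching y values: 5, 8 (2 points).
  x = 6: rhs = 10, matching y values: 6, 7 (2 points).
  x = 7: rhs = 5, matching y values: none (0 points).
  x = 8: rhs = 3, matching y values: 4, 9 (2 points).
  x = 9: rhs = 10, matching y values: 6, 7 (2 points).
  x = 10: rhs = 6, matching y values: none (0 points).
  x = 11: rhs = 10, matching y values: 6, 7 (2 points).
  x = 12: rhs = 2, matching y values: none (0 points).
Total affine count: 15.
Full point count |E(F_13)| = 15 + 1 = 16.
Hasse bound: |16 − (13+1)| = |2| = 2 ≤ 2√13 ≈ 7.2111 ✓.


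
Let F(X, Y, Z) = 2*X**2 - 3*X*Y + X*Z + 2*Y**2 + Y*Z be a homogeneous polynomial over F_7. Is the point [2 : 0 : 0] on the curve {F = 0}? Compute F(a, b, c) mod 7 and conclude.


F(2,0,0) ≡ 1 (mod 7); P is NOT on the curve.

Evaluate F(2, 0, 0) term-by-term (mod 7).
  2*X**2 ↦ 2·4·1·1 = 8
  -3*X*Y ↦ -3·2·0·1 = 0
  X*Z ↦ 1·2·1·0 = 0
  2*Y**2 ↦ 2·1·0·1 = 0
  Y*Z ↦ 1·1·0·0 = 0
Sum: F(2, 0, 0) = (8) + (0) + (0) + (0) + (0) = 8.
Reducing mod 7: 8 ≡ 1 (mod 7).
Since F(a, b, c) ≡ 1 ≠ 0 (mod 7), P does NOT lie on the curve.


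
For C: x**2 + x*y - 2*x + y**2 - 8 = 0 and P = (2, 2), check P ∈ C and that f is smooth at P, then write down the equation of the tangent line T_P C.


Tangent line at P: 4*x + 6*y - 20 = 0.

Step 1: f(2, 2) = 0, so P lies on C.
Step 2: partial derivatives
  f_x(x, y) = 2*x + y - 2, f_y(x, y) = x + 2*y.
  f_x(P) = 4, f_y(P) = 6 (gradient nonzero, so P is smooth).
Step 3: tangent line at P: 4·(x − 2) + 6·(y − 2) = 0.
Expanding: 4*x + 6*y - 20 = 0.


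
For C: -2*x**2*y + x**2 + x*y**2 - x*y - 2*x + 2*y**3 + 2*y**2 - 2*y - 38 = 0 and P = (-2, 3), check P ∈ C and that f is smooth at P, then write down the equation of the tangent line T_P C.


Tangent line at P: 24*x + 46*y - 90 = 0.

Step 1: f(-2, 3) = 0, so P lies on C.
Step 2: partial derivatives
  f_x(x, y) = -4*x*y + 2*x + y**2 - y - 2, f_y(x, y) = -2*x**2 + 2*x*y - x + 6*y**2 + 4*y - 2.
  f_x(P) = 24, f_y(P) = 46 (gradient nonzero, so P is smooth).
Step 3: tangent line at P: 24·(x − -2) + 46·(y − 3) = 0.
Expanding: 24*x + 46*y - 90 = 0.


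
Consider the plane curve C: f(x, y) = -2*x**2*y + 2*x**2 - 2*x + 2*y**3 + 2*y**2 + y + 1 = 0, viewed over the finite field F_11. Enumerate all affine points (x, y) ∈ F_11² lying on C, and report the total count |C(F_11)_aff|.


Affine F_11-points: {(0, 4), (0, 7), (0, 10), (2, 9), (3, 1), (5, 2), (6, 10), (7, 4), (9, 7)}; count = 9.

For each of the 121 pairs (x, y) ∈ F_11², evaluate f(x, y) mod 11. Record the zeros.
  x = 0: [0↦1, 1↦6, 2↦5, 3↦10, 4↦0, 5↦9, 6↦5, 7↦0, 8↦6, 9↦2, 10↦0]  zeros at y ∈ {4, 7, 10}
  x = 1: [0↦1, 1↦4, 2↦1, 3↦4, 4↦3, 5↦10, 6↦4, 7↦8, 8↦1, 9↦6, 10↦2]  zeros at y ∈ ∅
  x = 2: [0↦5, 1↦2, 2↦4, 3↦1, 4↦5, 5↦6, 6↦5, 7↦3, 8↦1, 9↦0, 10↦1]  zeros at y ∈ {9}
  x = 3: [0↦2, 1↦0, 2↦3, 3↦1, 4↦6, 5↦8, 6↦8, 7↦7, 8↦6, 9↦6, 10↦8]  zeros at y ∈ {1}
  x = 4: [0↦3, 1↦9, 2↦9, 3↦4, 4↦6, 5↦5, 6↦2, 7↦9, 8↦5, 9↦2, 10↦1]  zeros at y ∈ ∅
  x = 5: [0↦8, 1↦7, 2↦0, 3↦10, 4↦5, 5↦8, 6↦9, 7↦9, 8↦9, 9↦10, 10↦2]  zeros at y ∈ {2}
  x = 6: [0↦6, 1↦5, 2↦9, 3↦8, 4↦3, 5↦6, 6↦7, 7↦7, 8↦7, 9↦8, 10↦0]  zeros at y ∈ {10}
  x = 7: [0↦8, 1↦3, 2↦3, 3↦9, 4↦0, 5↦10, 6↦7, 7↦3, 8↦10, 9↦7, 10↦6]  zeros at y ∈ {4}
  x = 8: [0↦3, 1↦1, 2↦4, 3↦2, 4↦7, 5↦9, 6↦9, 7↦8, 8↦7, 9↦7, 10↦9]  zeros at y ∈ ∅
  x = 9: [0↦2, 1↦10, 2↦1, 3↦9, 4↦2, 5↦3, 6↦2, 7↦0, 8↦9, 9↦8, 10↦9]  zeros at y ∈ {7}
  x = 10: [0↦5, 1↦8, 2↦5, 3↦8, 4↦7, 5↦3, 6↦8, 7↦1, 8↦5, 9↦10, 10↦6]  zeros at y ∈ ∅
Collecting zeros: affine points = {(0, 4), (0, 7), (0, 10), (2, 9), (3, 1), (5, 2), (6, 10), (7, 4), (9, 7)}.
Total count |C(F_11)_aff| = 9.


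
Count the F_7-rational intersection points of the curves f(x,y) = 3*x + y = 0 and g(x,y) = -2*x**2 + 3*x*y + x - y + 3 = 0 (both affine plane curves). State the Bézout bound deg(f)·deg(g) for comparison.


Common zeros: {(3, 5), (5, 6)}; count = 2; Bézout bound = 2.

deg(f) = 1, deg(g) = 2, so Bézout bound = 2.
Scan x ∈ F_7. For each x, list the y ∈ F_7 with f(x, y) ≡ 0 and those with g(x, y) ≡ 0 (mod 7); the common zeros in that column are the intersection.
  x = 0: f ≡ 0 at y ∈ {0}; g ≡ 0 at y ∈ {3}; common: ∅.
  x = 1: f ≡ 0 at y ∈ {4}; g ≡ 0 at y ∈ {6}; common: ∅.
  x = 2: f ≡ 0 at y ∈ {1}; g ≡ 0 at y ∈ {2}; common: ∅.
  x = 3: f ≡ 0 at y ∈ {5}; g ≡ 0 at y ∈ {5}; common: {5}.
  x = 4: f ≡ 0 at y ∈ {2}; g ≡ 0 at y ∈ {1}; common: ∅.
  x = 5: f ≡ 0 at y ∈ {6}; g ≡ 0 at y ∈ {0, 1, 2, 3, 4, 5, 6}; common: {6}.
  x = 6: f ≡ 0 at y ∈ {3}; g ≡ 0 at y ∈ {0}; common: ∅.
Collecting: common zeros = {(3, 5), (5, 6)}, so the count is 2.
Comparison with the Bézout bound: 2 ≤ 2 = deg(f)·deg(g), as expected for curves with no common component (the bound is attained).


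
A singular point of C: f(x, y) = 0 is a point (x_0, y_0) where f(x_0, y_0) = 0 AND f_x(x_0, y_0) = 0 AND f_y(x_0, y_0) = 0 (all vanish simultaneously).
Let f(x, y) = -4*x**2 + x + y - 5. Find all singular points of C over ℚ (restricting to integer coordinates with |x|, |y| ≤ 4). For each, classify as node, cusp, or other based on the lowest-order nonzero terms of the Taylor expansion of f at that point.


No singular points in the scanned grid; C is smooth there.

Compute partial derivatives:
  f_x = 1 - 8*x.
  f_y = 1.
f_y = 1 is a nonzero constant, so f_y never vanishes: no point (x, y) can satisfy f = f_x = f_y = 0. In particular no (x, y) ∈ {−4, ..., 4}² is singular; the curve is smooth.


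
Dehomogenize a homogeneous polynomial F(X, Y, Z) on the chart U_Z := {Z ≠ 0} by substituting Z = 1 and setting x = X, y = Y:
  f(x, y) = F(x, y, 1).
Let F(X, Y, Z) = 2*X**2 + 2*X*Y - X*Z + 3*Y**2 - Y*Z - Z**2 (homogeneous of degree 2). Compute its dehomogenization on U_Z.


f(x, y) = 2*x**2 + 2*x*y - x + 3*y**2 - y - 1

On U_Z we set Z = 1. Each monomial c·X^i·Y^j·Z^k in F becomes c·x^i·y^j·1^k = c·x^i·y^j.
Substituting Z = 1: F(X, Y, 1) = 2*x**2 + 2*x*y - x + 3*y**2 - y - 1.
Note: deg(f) ≤ deg(F) = 2; strict inequality happens when F is divisible by Z (lost terms).


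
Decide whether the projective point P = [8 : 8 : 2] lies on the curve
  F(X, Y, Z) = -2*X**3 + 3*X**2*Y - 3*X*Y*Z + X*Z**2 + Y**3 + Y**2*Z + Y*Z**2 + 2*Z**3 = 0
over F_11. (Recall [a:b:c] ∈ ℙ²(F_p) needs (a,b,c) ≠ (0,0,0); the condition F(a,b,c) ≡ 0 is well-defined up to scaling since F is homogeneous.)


F(8,8,2) ≡ 1 (mod 11); P is NOT on the curve.

Evaluate F(8, 8, 2) term-by-term (mod 11).
  -2*X**3 ↦ -2·512·1·1 = -1024
  3*X**2*Y ↦ 3·64·8·1 = 1536
  -3*X*Y*Z ↦ -3·8·8·2 = -384
  X*Z**2 ↦ 1·8·1·4 = 32
  Y**3 ↦ 1·1·512·1 = 512
  Y**2*Z ↦ 1·1·64·2 = 128
  Y*Z**2 ↦ 1·1·8·4 = 32
  2*Z**3 ↦ 2·1·1·8 = 16
Sum: F(8, 8, 2) = (-1024) + (1536) + (-384) + (32) + (512) + (128) + (32) + (16) = 848.
Reducing mod 11: 848 ≡ 1 (mod 11).
Since F(a, b, c) ≡ 1 ≠ 0 (mod 11), P does NOT lie on the curve.


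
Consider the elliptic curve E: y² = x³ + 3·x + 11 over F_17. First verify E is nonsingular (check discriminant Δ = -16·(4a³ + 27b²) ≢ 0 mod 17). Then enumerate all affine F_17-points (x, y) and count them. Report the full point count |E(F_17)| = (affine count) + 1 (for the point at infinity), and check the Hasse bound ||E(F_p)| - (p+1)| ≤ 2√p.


Affine points = {(1, 7), (1, 10), (2, 5), (2, 12), (3, 8), (3, 9), (4, 6), (4, 11), (5, 7), (5, 10), (7, 1), (7, 16), (9, 6), (9, 11), (10, 2), (10, 15), (11, 7), (11, 10), (14, 3), (14, 14)}; affine count = 20; |E(F_17)| = 21.

Discriminant check: Δ ∝ 4a³ + 27b² = 4·3³ + 27·11² = 4·27 + 27·121 ≡ 9 (mod 17). Nonzero ⇒ E is nonsingular.
For each x ∈ F_17, compute rhs = x³ + 3·x + 11 mod 17, then count y ∈ F_17 with y² ≡ rhs.
  x = 0: rhs = 11, matching y values: none (0 points).
  x = 1: rhs = 15, matching y values: 7, 10 (2 points).
  x = 2: rhs = 8, matching y values: 5, 12 (2 points).
  x = 3: rhs = 13, matching y values: 8, 9 (2 points).
  x = 4: rhs = 2, matching y values: 6, 11 (2 points).
  x = 5: rhs = 15, matching y values: 7, 10 (2 points).
  x = 6: rhs = 7, matching y values: none (0 points).
  x = 7: rhs = 1, matching y values: 1, 16 (2 points).
  x = 8: rhs = 3, matching y values: none (0 points).
  x = 9: rhs = 2, matching y values: 6, 11 (2 points).
  x = 10: rhs = 4, matching y values: 2, 15 (2 points).
  x = 11: rhs = 15, matching y values: 7, 10 (2 points).
  x = 12: rhs = 7, matching y values: none (0 points).
  x = 13: rhs = 3, matching y values: none (0 points).
  x = 14: rhs = 9, matching y values: 3, 14 (2 points).
  x = 15: rhs = 14, matching y values: none (0 points).
  x = 16: rhs = 7, matching y values: none (0 points).
Total affine count: 20.
Full point count |E(F_17)| = 20 + 1 = 21.
Hasse bound: |21 − (17+1)| = |3| = 3 ≤ 2√17 ≈ 8.2462 ✓.


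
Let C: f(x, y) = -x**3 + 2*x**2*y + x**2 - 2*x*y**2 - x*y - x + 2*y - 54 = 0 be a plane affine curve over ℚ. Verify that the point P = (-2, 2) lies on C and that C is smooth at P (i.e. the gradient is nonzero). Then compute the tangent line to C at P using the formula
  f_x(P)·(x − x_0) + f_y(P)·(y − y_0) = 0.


Tangent line at P: -43*x + 28*y - 142 = 0.

Step 1: f(-2, 2) = 0, so P lies on C.
Step 2: partial derivatives
  f_x(x, y) = -3*x**2 + 4*x*y + 2*x - 2*y**2 - y - 1, f_y(x, y) = 2*x**2 - 4*x*y - x + 2.
  f_x(P) = -43, f_y(P) = 28 (gradient nonzero, so P is smooth).
Step 3: tangent line at P: -43·(x − -2) + 28·(y − 2) = 0.
Expanding: -43*x + 28*y - 142 = 0.


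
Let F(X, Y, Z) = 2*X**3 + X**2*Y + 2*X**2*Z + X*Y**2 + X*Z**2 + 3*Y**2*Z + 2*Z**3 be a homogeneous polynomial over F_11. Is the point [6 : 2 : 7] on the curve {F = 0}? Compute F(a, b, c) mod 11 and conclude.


F(6,2,7) ≡ 6 (mod 11); P is NOT on the curve.

Evaluate F(6, 2, 7) term-by-term (mod 11).
  2*X**3 ↦ 2·216·1·1 = 432
  X**2*Y ↦ 1·36·2·1 = 72
  2*X**2*Z ↦ 2·36·1·7 = 504
  X*Y**2 ↦ 1·6·4·1 = 24
  X*Z**2 ↦ 1·6·1·49 = 294
  3*Y**2*Z ↦ 3·1·4·7 = 84
  2*Z**3 ↦ 2·1·1·343 = 686
Sum: F(6, 2, 7) = (432) + (72) + (504) + (24) + (294) + (84) + (686) = 2096.
Reducing mod 11: 2096 ≡ 6 (mod 11).
Since F(a, b, c) ≡ 6 ≠ 0 (mod 11), P does NOT lie on the curve.


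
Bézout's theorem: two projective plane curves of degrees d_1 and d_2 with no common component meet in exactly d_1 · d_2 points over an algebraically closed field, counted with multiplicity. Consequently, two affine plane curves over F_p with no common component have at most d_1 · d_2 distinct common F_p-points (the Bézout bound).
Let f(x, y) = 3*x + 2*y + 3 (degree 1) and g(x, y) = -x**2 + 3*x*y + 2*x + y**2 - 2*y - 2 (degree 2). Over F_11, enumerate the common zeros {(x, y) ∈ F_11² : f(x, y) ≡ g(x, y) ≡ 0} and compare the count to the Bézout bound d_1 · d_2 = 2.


Common zeros: {(3, 5), (7, 10)}; count = 2; Bézout bound = 2.

deg(f) = 1, deg(g) = 2, so Bézout bound = 2.
Scan x ∈ F_11. For each x, list the y ∈ F_11 with f(x, y) ≡ 0 and those with g(x, y) ≡ 0 (mod 11); the common zeros in that column are the intersection.
  x = 0: f ≡ 0 at y ∈ {4}; g ≡ 0 at y ∈ {6, 7}; common: ∅.
  x = 1: f ≡ 0 at y ∈ {8}; g ≡ 0 at y ∈ {3, 7}; common: ∅.
  x = 2: f ≡ 0 at y ∈ {1}; g ≡ 0 at y ∈ ∅; common: ∅.
  x = 3: f ≡ 0 at y ∈ {5}; g ≡ 0 at y ∈ {5, 10}; common: {5}.
  x = 4: f ≡ 0 at y ∈ {9}; g ≡ 0 at y ∈ ∅; common: ∅.
  x = 5: f ≡ 0 at y ∈ {2}; g ≡ 0 at y ∈ ∅; common: ∅.
  x = 6: f ≡ 0 at y ∈ {6}; g ≡ 0 at y ∈ ∅; common: ∅.
  x = 7: f ≡ 0 at y ∈ {10}; g ≡ 0 at y ∈ {4, 10}; common: {10}.
  x = 8: f ≡ 0 at y ∈ {3}; g ≡ 0 at y ∈ ∅; common: ∅.
  x = 9: f ≡ 0 at y ∈ {7}; g ≡ 0 at y ∈ {2, 6}; common: ∅.
  x = 10: f ≡ 0 at y ∈ {0}; g ≡ 0 at y ∈ {2, 3}; common: ∅.
Collecting: common zeros = {(3, 5), (7, 10)}, so the count is 2.
Comparison with the Bézout bound: 2 ≤ 2 = deg(f)·deg(g), as expected for curves with no common component (the bound is attained).


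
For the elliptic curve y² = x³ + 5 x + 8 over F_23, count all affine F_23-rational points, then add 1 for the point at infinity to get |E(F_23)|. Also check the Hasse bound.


Affine points = {(0, 10), (0, 13), (2, 7), (2, 16), (3, 2), (3, 21), (4, 0), (6, 1), (6, 22), (7, 8), (7, 15), (8, 10), (8, 13), (9, 0), (10, 0), (12, 5), (12, 18), (13, 4), (13, 19), (14, 4), (14, 19), (15, 10), (15, 13), (19, 4), (19, 19), (20, 9), (20, 14), (21, 6), (21, 17), (22, 5), (22, 18)}; affine count = 31; |E(F_23)| = 32.

Discriminant check: Δ ∝ 4a³ + 27b² = 4·5³ + 27·8² = 4·125 + 27·64 ≡ 20 (mod 23). Nonzero ⇒ E is nonsingular.
For each x ∈ F_23, compute rhs = x³ + 5·x + 8 mod 23, then count y ∈ F_23 with y² ≡ rhs.
  x = 0: rhs = 8, matching y values: 10, 13 (2 points).
  x = 1: rhs = 14, matching y values: none (0 points).
  x = 2: rhs = 3, matching y values: 7, 16 (2 points).
  x = 3: rhs = 4, matching y values: 2, 21 (2 points).
  x = 4: rhs = 0, matching y values: 0 (1 points).
  x = 5: rhs = 20, matching y values: none (0 points).
  x = 6: rhs = 1, matching y values: 1, 22 (2 points).
  x = 7: rhs = 18, matching y values: 8, 15 (2 points).
  x = 8: rhs = 8, matching y values: 10, 13 (2 points).
  x = 9: rhs = 0, matching y values: 0 (1 points).
  x = 10: rhs = 0, matching y values: 0 (1 points).
  x = 11: rhs = 14, matching y values: none (0 points).
  x = 12: rhs = 2, matching y values: 5, 18 (2 points).
  x = 13: rhs = 16, matching y values: 4, 19 (2 points).
  x = 14: rhs = 16, matching y values: 4, 19 (2 points).
  x = 15: rhs = 8, matching y values: 10, 13 (2 points).
  x = 16: rhs = 21, matching y values: none (0 points).
  x = 17: rhs = 15, matching y values: none (0 points).
  x = 18: rhs = 19, matching y values: none (0 points).
  x = 19: rhs = 16, matching y values: 4, 19 (2 points).
  x = 20: rhs = 12, matching y values: 9, 14 (2 points).
  x = 21: rhs = 13, matching y values: 6, 17 (2 points).
  x = 22: rhs = 2, matching y values: 5, 18 (2 points).
Total affine count: 31.
Full point count |E(F_23)| = 31 + 1 = 32.
Hasse bound: |32 − (23+1)| = |8| = 8 ≤ 2√23 ≈ 9.5917 ✓.


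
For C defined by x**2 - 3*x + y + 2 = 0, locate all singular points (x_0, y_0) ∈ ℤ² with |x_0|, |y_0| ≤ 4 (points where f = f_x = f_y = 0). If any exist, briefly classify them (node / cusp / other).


No singular points in the scanned grid; C is smooth there.

Compute partial derivatives:
  f_x = 2*x - 3.
  f_y = 1.
f_y = 1 is a nonzero constant, so f_y never vanishes: no point (x, y) can satisfy f = f_x = f_y = 0. In particular no (x, y) ∈ {−4, ..., 4}² is singular; the curve is smooth.


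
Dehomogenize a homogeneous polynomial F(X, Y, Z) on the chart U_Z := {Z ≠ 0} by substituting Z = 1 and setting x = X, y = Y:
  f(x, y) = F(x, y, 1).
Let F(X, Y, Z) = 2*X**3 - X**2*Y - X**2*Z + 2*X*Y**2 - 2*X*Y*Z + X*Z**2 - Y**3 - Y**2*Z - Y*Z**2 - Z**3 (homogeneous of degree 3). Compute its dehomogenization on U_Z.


f(x, y) = 2*x**3 - x**2*y - x**2 + 2*x*y**2 - 2*x*y + x - y**3 - y**2 - y - 1

On U_Z we set Z = 1. Each monomial c·X^i·Y^j·Z^k in F becomes c·x^i·y^j·1^k = c·x^i·y^j.
Substituting Z = 1: F(X, Y, 1) = 2*x**3 - x**2*y - x**2 + 2*x*y**2 - 2*x*y + x - y**3 - y**2 - y - 1.
Note: deg(f) ≤ deg(F) = 3; strict inequality happens when F is divisible by Z (lost terms).


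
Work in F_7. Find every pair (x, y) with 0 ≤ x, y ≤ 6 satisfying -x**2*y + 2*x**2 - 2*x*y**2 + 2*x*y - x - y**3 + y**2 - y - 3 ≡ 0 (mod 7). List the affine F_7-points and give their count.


Affine F_7-points: {(0, 6), (1, 2), (4, 6), (5, 0), (6, 0), (6, 5)}; count = 6.

For each of the 49 pairs (x, y) ∈ F_7², evaluate f(x, y) mod 7. Record the zeros.
  x = 0: [0↦4, 1↦3, 2↦5, 3↦4, 4↦1, 5↦4, 6↦0]  zeros at y ∈ {6}
  x = 1: [0↦5, 1↦3, 2↦0, 3↦4, 4↦2, 5↦2, 6↦5]  zeros at y ∈ {2}
  x = 2: [0↦3, 1↦5, 2↦2, 3↦2, 4↦6, 5↦1, 6↦2]  zeros at y ∈ ∅
  x = 3: [0↦5, 1↦2, 2↦4, 3↦5, 4↦6, 5↦1, 6↦5]  zeros at y ∈ ∅
  x = 4: [0↦4, 1↦1, 2↦6, 3↦6, 4↦2, 5↦2, 6↦0]  zeros at y ∈ {6}
  x = 5: [0↦0, 1↦2, 2↦1, 3↦5, 4↦1, 5↦4, 6↦1]  zeros at y ∈ {0}
  x = 6: [0↦0, 1↦5, 2↦3, 3↦2, 4↦3, 5↦0, 6↦1]  zeros at y ∈ {0, 5}
Collecting zeros: affine points = {(0, 6), (1, 2), (4, 6), (5, 0), (6, 0), (6, 5)}.
Total count |C(F_7)_aff| = 6.


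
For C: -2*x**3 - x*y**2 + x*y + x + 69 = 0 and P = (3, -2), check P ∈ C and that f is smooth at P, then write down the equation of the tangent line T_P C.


Tangent line at P: -59*x + 15*y + 207 = 0.

Step 1: f(3, -2) = 0, so P lies on C.
Step 2: partial derivatives
  f_x(x, y) = -6*x**2 - y**2 + y + 1, f_y(x, y) = -2*x*y + x.
  f_x(P) = -59, f_y(P) = 15 (gradient nonzero, so P is smooth).
Step 3: tangent line at P: -59·(x − 3) + 15·(y − -2) = 0.
Expanding: -59*x + 15*y + 207 = 0.


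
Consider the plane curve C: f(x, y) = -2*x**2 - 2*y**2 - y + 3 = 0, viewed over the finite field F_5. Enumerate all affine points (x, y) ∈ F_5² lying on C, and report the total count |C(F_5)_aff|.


Affine F_5-points: {(0, 1), (1, 3), (1, 4), (2, 0), (2, 2), (3, 0), (3, 2), (4, 3), (4, 4)}; count = 9.

For each of the 25 pairs (x, y) ∈ F_5², evaluate f(x, y) mod 5. Record the zeros.
  x = 0: [0↦3, 1↦0, 2↦3, 3↦2, 4↦2]  zeros at y ∈ {1}
  x = 1: [0↦1, 1↦3, 2↦1, 3↦0, 4↦0]  zeros at y ∈ {3, 4}
  x = 2: [0↦0, 1↦2, 2↦0, 3↦4, 4↦4]  zeros at y ∈ {0, 2}
  x = 3: [0↦0, 1↦2, 2↦0, 3↦4, 4↦4]  zeros at y ∈ {0, 2}
  x = 4: [0↦1, 1↦3, 2↦1, 3↦0, 4↦0]  zeros at y ∈ {3, 4}
Collecting zeros: affine points = {(0, 1), (1, 3), (1, 4), (2, 0), (2, 2), (3, 0), (3, 2), (4, 3), (4, 4)}.
Total count |C(F_5)_aff| = 9.
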